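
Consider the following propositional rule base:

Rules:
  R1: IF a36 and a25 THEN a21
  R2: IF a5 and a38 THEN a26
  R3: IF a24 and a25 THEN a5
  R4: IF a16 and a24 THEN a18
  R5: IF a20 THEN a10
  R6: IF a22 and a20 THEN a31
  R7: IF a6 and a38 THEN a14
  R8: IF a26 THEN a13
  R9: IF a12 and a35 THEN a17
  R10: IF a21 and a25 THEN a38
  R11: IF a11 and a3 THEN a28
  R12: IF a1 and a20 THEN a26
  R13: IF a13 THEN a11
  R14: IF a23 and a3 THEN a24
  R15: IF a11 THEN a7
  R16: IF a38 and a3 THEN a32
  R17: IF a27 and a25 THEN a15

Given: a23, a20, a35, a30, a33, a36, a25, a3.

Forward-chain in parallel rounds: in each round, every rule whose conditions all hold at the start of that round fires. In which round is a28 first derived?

6

Round 1: R1 [IF a36 and a25 THEN a21]; R5 [IF a20 THEN a10]; R14 [IF a23 and a3 THEN a24]. Adds a21, a10, a24.
Round 2: R3 [IF a24 and a25 THEN a5]; R10 [IF a21 and a25 THEN a38]. Adds a5, a38.
Round 3: R2 [IF a5 and a38 THEN a26]; R16 [IF a38 and a3 THEN a32]. Adds a26, a32.
Round 4: R8 [IF a26 THEN a13]. Adds a13.
Round 5: R13 [IF a13 THEN a11]. Adds a11.
Round 6: R11 [IF a11 and a3 THEN a28]; R15 [IF a11 THEN a7]. Adds a28, a7.
a28 first appears in round 6.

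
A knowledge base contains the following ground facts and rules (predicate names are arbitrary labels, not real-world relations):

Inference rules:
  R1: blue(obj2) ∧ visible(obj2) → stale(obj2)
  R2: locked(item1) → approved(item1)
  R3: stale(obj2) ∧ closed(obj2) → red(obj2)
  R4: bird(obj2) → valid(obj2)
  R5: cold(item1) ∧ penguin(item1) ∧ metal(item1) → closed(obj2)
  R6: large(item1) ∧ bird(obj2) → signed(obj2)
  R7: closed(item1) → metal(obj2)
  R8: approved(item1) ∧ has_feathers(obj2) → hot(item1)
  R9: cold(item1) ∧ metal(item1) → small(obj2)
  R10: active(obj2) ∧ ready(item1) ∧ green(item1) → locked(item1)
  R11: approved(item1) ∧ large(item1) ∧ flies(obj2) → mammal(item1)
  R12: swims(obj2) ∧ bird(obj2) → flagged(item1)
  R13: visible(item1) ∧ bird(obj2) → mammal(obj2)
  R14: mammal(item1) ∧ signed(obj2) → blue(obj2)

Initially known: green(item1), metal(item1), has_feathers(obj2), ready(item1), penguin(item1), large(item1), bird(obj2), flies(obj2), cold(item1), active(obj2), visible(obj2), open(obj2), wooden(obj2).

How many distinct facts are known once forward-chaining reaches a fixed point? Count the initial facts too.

24

Round 1 — R4, R5, R6, R9, R10, derive valid(obj2), closed(obj2), signed(obj2), small(obj2), locked(item1).
Round 2 — R2, derive approved(item1).
Round 3 — R8, R11, derive hot(item1), mammal(item1).
Round 4 — R14, derive blue(obj2).
Round 5 — R1, derive stale(obj2).
Round 6 — R3, derive red(obj2).
Closure: {active(obj2), approved(item1), bird(obj2), blue(obj2), closed(obj2), cold(item1), flies(obj2), green(item1), has_feathers(obj2), hot(item1), large(item1), locked(item1), mammal(item1), metal(item1), open(obj2), penguin(item1), ready(item1), red(obj2), signed(obj2), small(obj2), stale(obj2), valid(obj2), visible(obj2), wooden(obj2)} — 24 facts.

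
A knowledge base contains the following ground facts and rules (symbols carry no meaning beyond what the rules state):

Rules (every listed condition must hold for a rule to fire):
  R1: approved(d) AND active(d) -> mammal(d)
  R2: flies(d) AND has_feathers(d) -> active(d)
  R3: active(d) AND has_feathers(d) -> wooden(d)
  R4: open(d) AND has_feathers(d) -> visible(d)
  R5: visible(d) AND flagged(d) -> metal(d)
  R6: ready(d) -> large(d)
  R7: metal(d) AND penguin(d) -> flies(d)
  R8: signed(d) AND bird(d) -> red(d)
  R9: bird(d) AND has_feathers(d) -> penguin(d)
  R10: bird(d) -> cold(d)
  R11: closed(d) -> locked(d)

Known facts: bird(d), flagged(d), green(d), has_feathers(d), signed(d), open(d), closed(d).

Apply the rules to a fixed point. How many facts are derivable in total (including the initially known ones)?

16

Round 1 — R4, R8, R9, R10, R11, derive visible(d), red(d), penguin(d), cold(d), locked(d).
Round 2 — R5, derive metal(d).
Round 3 — R7, derive flies(d).
Round 4 — R2, derive active(d).
Round 5 — R3, derive wooden(d).
Closure: {active(d), bird(d), closed(d), cold(d), flagged(d), flies(d), green(d), has_feathers(d), locked(d), metal(d), open(d), penguin(d), red(d), signed(d), visible(d), wooden(d)} — 16 facts.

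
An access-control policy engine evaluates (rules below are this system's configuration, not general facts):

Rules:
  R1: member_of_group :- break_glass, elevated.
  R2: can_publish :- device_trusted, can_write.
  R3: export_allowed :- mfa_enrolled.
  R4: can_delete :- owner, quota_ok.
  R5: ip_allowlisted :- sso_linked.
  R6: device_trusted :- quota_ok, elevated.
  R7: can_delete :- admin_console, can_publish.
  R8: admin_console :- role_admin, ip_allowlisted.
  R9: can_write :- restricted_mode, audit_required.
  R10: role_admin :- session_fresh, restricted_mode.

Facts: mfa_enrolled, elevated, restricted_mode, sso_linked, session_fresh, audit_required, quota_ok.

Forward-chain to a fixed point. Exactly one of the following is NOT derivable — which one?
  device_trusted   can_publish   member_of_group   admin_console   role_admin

member_of_group

Round 1: R3 [export_allowed :- mfa_enrolled.]; R5 [ip_allowlisted :- sso_linked.]; R6 [device_trusted :- quota_ok, elevated.]; R9 [can_write :- restricted_mode, audit_required.]; R10 [role_admin :- session_fresh, restricted_mode.]. New: export_allowed, ip_allowlisted, device_trusted, can_write, role_admin.
Round 2: R2 [can_publish :- device_trusted, can_write.]; R8 [admin_console :- role_admin, ip_allowlisted.]. New: can_publish, admin_console.
Round 3: R7 [can_delete :- admin_console, can_publish.]. New: can_delete.
Derived: role_admin (round 1), can_publish (round 2), admin_console (round 2), device_trusted (round 1). member_of_group never appears in any round.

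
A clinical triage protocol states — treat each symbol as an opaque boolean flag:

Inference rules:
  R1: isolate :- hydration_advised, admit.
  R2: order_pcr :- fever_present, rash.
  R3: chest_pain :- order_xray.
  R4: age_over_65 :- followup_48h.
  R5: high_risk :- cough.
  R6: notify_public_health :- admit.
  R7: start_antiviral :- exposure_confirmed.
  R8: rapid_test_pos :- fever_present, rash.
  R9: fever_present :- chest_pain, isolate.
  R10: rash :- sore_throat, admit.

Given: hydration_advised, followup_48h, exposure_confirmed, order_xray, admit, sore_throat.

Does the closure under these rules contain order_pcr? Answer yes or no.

yes

Round 1: R1 [isolate :- hydration_advised, admit.]; R3 [chest_pain :- order_xray.]; R4 [age_over_65 :- followup_48h.]; R6 [notify_public_health :- admit.]; R7 [start_antiviral :- exposure_confirmed.]; R10 [rash :- sore_throat, admit.]. New: isolate, chest_pain, age_over_65, notify_public_health, start_antiviral, rash.
Round 2: R9 [fever_present :- chest_pain, isolate.]. New: fever_present.
Round 3: R2 [order_pcr :- fever_present, rash.]; R8 [rapid_test_pos :- fever_present, rash.]. New: order_pcr, rapid_test_pos.
order_pcr appears in round 3, so it is derivable.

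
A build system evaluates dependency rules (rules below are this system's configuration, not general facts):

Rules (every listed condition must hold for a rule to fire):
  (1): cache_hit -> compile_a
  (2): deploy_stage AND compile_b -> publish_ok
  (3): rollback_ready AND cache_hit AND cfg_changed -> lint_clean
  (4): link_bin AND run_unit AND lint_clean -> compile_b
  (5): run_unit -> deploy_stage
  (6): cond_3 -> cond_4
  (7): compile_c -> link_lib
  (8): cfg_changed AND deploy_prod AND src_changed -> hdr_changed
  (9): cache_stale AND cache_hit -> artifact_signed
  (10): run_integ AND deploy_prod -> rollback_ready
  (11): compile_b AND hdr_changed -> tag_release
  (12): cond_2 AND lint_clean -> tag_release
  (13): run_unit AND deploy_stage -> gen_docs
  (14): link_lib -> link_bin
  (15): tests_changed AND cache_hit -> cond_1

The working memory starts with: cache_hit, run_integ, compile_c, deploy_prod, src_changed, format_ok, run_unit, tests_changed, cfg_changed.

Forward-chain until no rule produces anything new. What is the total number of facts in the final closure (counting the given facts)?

Round 1 — (1), (5), (7), (8), (10), (15), derive compile_a, deploy_stage, link_lib, hdr_changed, rollback_ready, cond_1.
Round 2 — (3), (13), (14), derive lint_clean, gen_docs, link_bin.
Round 3 — (4), derive compile_b.
Round 4 — (2), (11), derive publish_ok, tag_release.
Closure: {cache_hit, cfg_changed, compile_a, compile_b, compile_c, cond_1, deploy_prod, deploy_stage, format_ok, gen_docs, hdr_changed, link_bin, link_lib, lint_clean, publish_ok, rollback_ready, run_integ, run_unit, src_changed, tag_release, tests_changed} — 21 facts.

21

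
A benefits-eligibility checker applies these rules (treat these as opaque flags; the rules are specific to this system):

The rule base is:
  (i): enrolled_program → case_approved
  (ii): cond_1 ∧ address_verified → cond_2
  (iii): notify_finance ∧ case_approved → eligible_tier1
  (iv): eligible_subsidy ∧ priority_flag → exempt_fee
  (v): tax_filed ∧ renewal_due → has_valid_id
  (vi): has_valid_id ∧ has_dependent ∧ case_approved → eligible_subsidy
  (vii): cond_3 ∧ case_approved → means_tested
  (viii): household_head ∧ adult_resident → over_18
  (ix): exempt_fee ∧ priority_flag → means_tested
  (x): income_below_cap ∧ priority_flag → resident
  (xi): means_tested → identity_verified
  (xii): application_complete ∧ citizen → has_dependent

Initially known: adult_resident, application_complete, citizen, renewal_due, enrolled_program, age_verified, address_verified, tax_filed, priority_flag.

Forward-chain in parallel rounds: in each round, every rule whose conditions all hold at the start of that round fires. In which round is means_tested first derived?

Round 1 fires (i), (v), (xii), giving case_approved, has_valid_id, has_dependent.
Round 2 fires (vi), giving eligible_subsidy.
Round 3 fires (iv), giving exempt_fee.
Round 4 fires (ix), giving means_tested.
means_tested first appears in round 4.

4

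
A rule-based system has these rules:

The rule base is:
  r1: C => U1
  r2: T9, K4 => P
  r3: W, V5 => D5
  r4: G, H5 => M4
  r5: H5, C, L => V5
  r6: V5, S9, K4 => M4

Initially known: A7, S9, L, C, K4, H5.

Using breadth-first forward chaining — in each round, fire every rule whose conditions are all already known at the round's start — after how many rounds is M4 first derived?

2

[1] r1 [C => U1]; r5 [H5, C, L => V5]. ⇒ new: U1, V5.
[2] r6 [V5, S9, K4 => M4]. ⇒ new: M4.
M4 first appears in round 2.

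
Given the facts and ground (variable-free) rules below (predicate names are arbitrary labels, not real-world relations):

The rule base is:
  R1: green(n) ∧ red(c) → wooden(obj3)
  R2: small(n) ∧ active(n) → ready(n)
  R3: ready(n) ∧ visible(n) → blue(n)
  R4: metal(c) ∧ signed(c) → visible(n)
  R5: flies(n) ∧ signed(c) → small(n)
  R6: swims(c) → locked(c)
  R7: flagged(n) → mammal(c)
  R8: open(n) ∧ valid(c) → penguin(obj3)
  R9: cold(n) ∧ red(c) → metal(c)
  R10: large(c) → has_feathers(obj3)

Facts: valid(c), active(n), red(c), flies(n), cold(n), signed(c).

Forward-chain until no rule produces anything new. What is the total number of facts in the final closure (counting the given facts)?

[1] R5 [flies(n) ∧ signed(c) → small(n)]; R9 [cold(n) ∧ red(c) → metal(c)]. ⇒ new: small(n), metal(c).
[2] R2 [small(n) ∧ active(n) → ready(n)]; R4 [metal(c) ∧ signed(c) → visible(n)]. ⇒ new: ready(n), visible(n).
[3] R3 [ready(n) ∧ visible(n) → blue(n)]. ⇒ new: blue(n).
Closure: {active(n), blue(n), cold(n), flies(n), metal(c), ready(n), red(c), signed(c), small(n), valid(c), visible(n)} — 11 facts.

11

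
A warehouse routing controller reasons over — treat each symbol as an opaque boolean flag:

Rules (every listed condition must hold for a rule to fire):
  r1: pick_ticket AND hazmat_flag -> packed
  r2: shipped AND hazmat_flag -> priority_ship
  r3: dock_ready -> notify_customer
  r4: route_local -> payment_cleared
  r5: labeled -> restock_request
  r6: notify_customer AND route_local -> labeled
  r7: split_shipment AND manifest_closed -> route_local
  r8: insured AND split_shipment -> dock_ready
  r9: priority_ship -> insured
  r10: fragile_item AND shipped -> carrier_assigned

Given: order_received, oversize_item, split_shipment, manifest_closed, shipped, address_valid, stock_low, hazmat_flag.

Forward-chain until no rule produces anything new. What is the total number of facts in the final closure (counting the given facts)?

Round 1 fires r2, r7, giving priority_ship, route_local.
Round 2 fires r4, r9, giving payment_cleared, insured.
Round 3 fires r8, giving dock_ready.
Round 4 fires r3, giving notify_customer.
Round 5 fires r6, giving labeled.
Round 6 fires r5, giving restock_request.
Closure: {address_valid, dock_ready, hazmat_flag, insured, labeled, manifest_closed, notify_customer, order_received, oversize_item, payment_cleared, priority_ship, restock_request, route_local, shipped, split_shipment, stock_low} — 16 facts.

16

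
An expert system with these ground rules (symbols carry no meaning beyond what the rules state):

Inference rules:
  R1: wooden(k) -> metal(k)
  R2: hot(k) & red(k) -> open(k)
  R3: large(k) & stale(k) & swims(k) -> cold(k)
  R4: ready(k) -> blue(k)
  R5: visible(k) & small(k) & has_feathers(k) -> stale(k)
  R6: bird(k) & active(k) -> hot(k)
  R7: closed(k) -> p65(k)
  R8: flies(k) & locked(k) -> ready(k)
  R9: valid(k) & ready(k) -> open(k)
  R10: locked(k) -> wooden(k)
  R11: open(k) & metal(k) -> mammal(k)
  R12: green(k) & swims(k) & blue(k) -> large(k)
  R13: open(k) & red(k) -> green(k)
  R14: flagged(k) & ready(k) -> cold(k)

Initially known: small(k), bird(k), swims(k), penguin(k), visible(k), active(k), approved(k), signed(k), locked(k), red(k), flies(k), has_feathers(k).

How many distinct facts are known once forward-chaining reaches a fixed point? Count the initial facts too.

23

Round 1 fires R5, R6, R8, R10, giving stale(k), hot(k), ready(k), wooden(k).
Round 2 fires R1, R2, R4, giving metal(k), open(k), blue(k).
Round 3 fires R11, R13, giving mammal(k), green(k).
Round 4 fires R12, giving large(k).
Round 5 fires R3, giving cold(k).
Closure: {active(k), approved(k), bird(k), blue(k), cold(k), flies(k), green(k), has_feathers(k), hot(k), large(k), locked(k), mammal(k), metal(k), open(k), penguin(k), ready(k), red(k), signed(k), small(k), stale(k), swims(k), visible(k), wooden(k)} — 23 facts.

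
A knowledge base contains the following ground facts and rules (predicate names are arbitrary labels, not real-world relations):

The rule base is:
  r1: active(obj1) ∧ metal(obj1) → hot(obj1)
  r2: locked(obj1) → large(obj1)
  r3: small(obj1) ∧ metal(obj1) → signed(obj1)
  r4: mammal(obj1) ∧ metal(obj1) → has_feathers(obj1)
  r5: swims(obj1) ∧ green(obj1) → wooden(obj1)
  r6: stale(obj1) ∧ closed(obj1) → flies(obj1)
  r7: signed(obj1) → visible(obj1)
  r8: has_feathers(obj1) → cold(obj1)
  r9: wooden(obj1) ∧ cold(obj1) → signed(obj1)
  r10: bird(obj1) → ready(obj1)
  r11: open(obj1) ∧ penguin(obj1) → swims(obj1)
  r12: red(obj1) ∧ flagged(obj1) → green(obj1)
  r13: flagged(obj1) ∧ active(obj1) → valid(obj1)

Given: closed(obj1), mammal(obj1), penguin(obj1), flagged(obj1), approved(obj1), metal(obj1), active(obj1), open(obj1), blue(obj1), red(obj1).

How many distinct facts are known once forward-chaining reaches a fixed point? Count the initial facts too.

19

Round 1 fires r1, r4, r11, r12, r13, giving hot(obj1), has_feathers(obj1), swims(obj1), green(obj1), valid(obj1).
Round 2 fires r5, r8, giving wooden(obj1), cold(obj1).
Round 3 fires r9, giving signed(obj1).
Round 4 fires r7, giving visible(obj1).
Closure: {active(obj1), approved(obj1), blue(obj1), closed(obj1), cold(obj1), flagged(obj1), green(obj1), has_feathers(obj1), hot(obj1), mammal(obj1), metal(obj1), open(obj1), penguin(obj1), red(obj1), signed(obj1), swims(obj1), valid(obj1), visible(obj1), wooden(obj1)} — 19 facts.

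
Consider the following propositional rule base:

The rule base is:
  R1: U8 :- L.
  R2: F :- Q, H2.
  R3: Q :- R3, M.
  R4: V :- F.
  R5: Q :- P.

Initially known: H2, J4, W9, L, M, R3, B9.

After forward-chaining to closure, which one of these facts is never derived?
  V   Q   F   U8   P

P

Round 1 fires R1, R3, giving U8, Q.
Round 2 fires R2, giving F.
Round 3 fires R4, giving V.
Derived: Q (round 1), F (round 2), U8 (round 1), V (round 3). P never appears in any round.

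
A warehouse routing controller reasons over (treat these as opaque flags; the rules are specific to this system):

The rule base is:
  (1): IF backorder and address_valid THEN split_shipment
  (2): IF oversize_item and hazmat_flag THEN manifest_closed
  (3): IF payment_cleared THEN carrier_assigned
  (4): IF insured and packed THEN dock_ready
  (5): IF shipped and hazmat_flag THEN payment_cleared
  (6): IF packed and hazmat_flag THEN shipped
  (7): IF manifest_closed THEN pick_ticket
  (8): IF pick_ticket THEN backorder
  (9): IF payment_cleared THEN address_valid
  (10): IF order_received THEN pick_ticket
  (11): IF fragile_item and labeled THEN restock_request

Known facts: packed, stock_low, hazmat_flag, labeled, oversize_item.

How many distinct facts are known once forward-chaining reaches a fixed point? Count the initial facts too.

[1] (2) [IF oversize_item and hazmat_flag THEN manifest_closed]; (6) [IF packed and hazmat_flag THEN shipped]. ⇒ new: manifest_closed, shipped.
[2] (5) [IF shipped and hazmat_flag THEN payment_cleared]; (7) [IF manifest_closed THEN pick_ticket]. ⇒ new: payment_cleared, pick_ticket.
[3] (3) [IF payment_cleared THEN carrier_assigned]; (8) [IF pick_ticket THEN backorder]; (9) [IF payment_cleared THEN address_valid]. ⇒ new: carrier_assigned, backorder, address_valid.
[4] (1) [IF backorder and address_valid THEN split_shipment]. ⇒ new: split_shipment.
Closure: {address_valid, backorder, carrier_assigned, hazmat_flag, labeled, manifest_closed, oversize_item, packed, payment_cleared, pick_ticket, shipped, split_shipment, stock_low} — 13 facts.

13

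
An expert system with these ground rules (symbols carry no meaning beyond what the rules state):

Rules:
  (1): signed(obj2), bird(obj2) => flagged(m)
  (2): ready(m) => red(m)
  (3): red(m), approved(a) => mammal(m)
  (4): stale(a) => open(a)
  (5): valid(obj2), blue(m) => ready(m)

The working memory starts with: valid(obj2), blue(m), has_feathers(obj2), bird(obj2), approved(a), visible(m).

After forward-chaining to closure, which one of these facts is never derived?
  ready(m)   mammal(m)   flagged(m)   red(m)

Round 1 — (5), derive ready(m).
Round 2 — (2), derive red(m).
Round 3 — (3), derive mammal(m).
Derived: mammal(m) (round 3), ready(m) (round 1), red(m) (round 2). flagged(m) never appears in any round.

flagged(m)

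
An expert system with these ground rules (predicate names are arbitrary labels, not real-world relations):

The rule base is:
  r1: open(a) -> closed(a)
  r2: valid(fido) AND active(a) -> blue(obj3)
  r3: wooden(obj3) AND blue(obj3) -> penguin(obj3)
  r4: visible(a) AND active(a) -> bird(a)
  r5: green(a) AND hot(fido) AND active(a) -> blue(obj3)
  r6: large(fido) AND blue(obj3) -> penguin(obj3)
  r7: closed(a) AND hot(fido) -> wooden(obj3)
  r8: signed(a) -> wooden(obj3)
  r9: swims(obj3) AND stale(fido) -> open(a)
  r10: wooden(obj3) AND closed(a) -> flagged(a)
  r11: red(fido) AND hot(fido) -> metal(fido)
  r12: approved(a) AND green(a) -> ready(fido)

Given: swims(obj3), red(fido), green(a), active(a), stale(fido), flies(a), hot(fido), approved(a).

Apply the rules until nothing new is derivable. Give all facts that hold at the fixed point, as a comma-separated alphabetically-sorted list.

Round 1 — r5, r9, r11, r12, derive blue(obj3), open(a), metal(fido), ready(fido).
Round 2 — r1, derive closed(a).
Round 3 — r7, derive wooden(obj3).
Round 4 — r3, r10, derive penguin(obj3), flagged(a).

active(a), approved(a), blue(obj3), closed(a), flagged(a), flies(a), green(a), hot(fido), metal(fido), open(a), penguin(obj3), ready(fido), red(fido), stale(fido), swims(obj3), wooden(obj3)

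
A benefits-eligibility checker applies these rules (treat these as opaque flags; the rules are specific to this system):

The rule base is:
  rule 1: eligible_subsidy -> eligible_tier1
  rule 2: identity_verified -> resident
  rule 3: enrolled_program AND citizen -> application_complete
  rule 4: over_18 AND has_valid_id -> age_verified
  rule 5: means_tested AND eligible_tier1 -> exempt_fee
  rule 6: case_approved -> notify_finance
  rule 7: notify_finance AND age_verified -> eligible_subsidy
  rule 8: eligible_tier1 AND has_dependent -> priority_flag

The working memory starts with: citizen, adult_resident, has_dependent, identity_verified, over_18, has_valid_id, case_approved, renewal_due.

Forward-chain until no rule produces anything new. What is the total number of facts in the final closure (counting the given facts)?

14

Round 1 — rule 2, rule 4, rule 6, derive resident, age_verified, notify_finance.
Round 2 — rule 7, derive eligible_subsidy.
Round 3 — rule 1, derive eligible_tier1.
Round 4 — rule 8, derive priority_flag.
Closure: {adult_resident, age_verified, case_approved, citizen, eligible_subsidy, eligible_tier1, has_dependent, has_valid_id, identity_verified, notify_finance, over_18, priority_flag, renewal_due, resident} — 14 facts.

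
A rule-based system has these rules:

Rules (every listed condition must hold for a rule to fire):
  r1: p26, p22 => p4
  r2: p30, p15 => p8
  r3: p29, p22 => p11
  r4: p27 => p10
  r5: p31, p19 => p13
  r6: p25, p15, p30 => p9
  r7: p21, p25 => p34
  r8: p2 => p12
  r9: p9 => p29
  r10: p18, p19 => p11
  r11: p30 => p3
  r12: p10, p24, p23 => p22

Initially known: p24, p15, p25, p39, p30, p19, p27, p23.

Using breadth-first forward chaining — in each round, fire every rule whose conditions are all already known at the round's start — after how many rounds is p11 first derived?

3

Round 1 fires r2, r4, r6, r11, giving p8, p10, p9, p3.
Round 2 fires r9, r12, giving p29, p22.
Round 3 fires r3, giving p11.
p11 first appears in round 3.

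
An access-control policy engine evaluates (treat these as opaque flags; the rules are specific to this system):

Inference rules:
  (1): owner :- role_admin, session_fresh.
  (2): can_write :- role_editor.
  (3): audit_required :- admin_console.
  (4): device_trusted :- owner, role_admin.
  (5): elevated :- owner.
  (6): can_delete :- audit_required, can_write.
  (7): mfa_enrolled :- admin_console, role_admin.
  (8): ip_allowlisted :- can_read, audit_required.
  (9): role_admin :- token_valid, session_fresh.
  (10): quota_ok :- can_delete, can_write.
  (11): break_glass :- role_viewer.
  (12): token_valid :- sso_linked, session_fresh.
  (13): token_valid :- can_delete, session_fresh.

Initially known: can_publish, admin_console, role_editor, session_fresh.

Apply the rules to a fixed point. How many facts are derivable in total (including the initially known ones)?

14

Round 1 fires (2), (3), giving can_write, audit_required.
Round 2 fires (6), giving can_delete.
Round 3 fires (10), (13), giving quota_ok, token_valid.
Round 4 fires (9), giving role_admin.
Round 5 fires (1), (7), giving owner, mfa_enrolled.
Round 6 fires (4), (5), giving device_trusted, elevated.
Closure: {admin_console, audit_required, can_delete, can_publish, can_write, device_trusted, elevated, mfa_enrolled, owner, quota_ok, role_admin, role_editor, session_fresh, token_valid} — 14 facts.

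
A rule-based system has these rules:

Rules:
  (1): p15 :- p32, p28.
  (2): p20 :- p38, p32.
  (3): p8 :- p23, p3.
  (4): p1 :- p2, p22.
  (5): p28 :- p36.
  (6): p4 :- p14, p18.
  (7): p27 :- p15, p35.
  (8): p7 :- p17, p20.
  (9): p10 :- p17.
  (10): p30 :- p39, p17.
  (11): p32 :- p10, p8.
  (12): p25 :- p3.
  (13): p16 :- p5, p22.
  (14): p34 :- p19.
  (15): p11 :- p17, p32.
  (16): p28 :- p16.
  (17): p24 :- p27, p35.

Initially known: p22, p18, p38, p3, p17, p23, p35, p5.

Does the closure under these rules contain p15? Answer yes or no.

[1] (3) [p8 :- p23, p3.]; (9) [p10 :- p17.]; (12) [p25 :- p3.]; (13) [p16 :- p5, p22.]. ⇒ new: p8, p10, p25, p16.
[2] (11) [p32 :- p10, p8.]; (16) [p28 :- p16.]. ⇒ new: p32, p28.
[3] (1) [p15 :- p32, p28.]; (2) [p20 :- p38, p32.]; (15) [p11 :- p17, p32.]. ⇒ new: p15, p20, p11.
[4] (7) [p27 :- p15, p35.]; (8) [p7 :- p17, p20.]. ⇒ new: p27, p7.
[5] (17) [p24 :- p27, p35.]. ⇒ new: p24.
p15 appears in round 3, so it is derivable.

yes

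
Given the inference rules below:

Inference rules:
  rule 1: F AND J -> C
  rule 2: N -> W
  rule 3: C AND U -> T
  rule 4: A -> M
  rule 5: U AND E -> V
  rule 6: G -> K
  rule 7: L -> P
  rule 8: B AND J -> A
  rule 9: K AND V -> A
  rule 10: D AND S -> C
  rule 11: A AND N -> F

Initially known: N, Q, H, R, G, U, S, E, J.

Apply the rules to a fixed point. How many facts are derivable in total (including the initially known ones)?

17

Round 1 — rule 2, rule 5, rule 6, derive W, V, K.
Round 2 — rule 9, derive A.
Round 3 — rule 4, rule 11, derive M, F.
Round 4 — rule 1, derive C.
Round 5 — rule 3, derive T.
Closure: {A, C, E, F, G, H, J, K, M, N, Q, R, S, T, U, V, W} — 17 facts.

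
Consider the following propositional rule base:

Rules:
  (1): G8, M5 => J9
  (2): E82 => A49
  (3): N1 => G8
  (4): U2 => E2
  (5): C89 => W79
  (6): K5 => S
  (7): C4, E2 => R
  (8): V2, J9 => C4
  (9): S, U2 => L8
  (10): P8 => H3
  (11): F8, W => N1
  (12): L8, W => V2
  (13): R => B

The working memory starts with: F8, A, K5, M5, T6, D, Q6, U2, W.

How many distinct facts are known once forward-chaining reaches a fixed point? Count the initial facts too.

19

Round 1: (4) [U2 => E2]; (6) [K5 => S]; (11) [F8, W => N1]. New: E2, S, N1.
Round 2: (3) [N1 => G8]; (9) [S, U2 => L8]. New: G8, L8.
Round 3: (1) [G8, M5 => J9]; (12) [L8, W => V2]. New: J9, V2.
Round 4: (8) [V2, J9 => C4]. New: C4.
Round 5: (7) [C4, E2 => R]. New: R.
Round 6: (13) [R => B]. New: B.
Closure: {A, B, C4, D, E2, F8, G8, J9, K5, L8, M5, N1, Q6, R, S, T6, U2, V2, W} — 19 facts.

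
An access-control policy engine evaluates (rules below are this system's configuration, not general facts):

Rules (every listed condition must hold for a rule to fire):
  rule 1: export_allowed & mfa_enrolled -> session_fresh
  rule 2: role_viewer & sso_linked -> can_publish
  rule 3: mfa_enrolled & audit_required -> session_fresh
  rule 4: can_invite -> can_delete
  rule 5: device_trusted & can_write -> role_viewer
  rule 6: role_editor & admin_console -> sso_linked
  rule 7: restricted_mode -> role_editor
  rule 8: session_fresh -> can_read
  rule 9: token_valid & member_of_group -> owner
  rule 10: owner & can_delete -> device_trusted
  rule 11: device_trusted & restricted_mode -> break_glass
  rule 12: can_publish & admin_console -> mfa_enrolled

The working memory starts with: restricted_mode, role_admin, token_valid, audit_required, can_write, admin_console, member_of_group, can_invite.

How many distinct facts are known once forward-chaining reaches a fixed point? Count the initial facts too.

Round 1: rule 4 [can_invite -> can_delete]; rule 7 [restricted_mode -> role_editor]; rule 9 [token_valid & member_of_group -> owner]. New: can_delete, role_editor, owner.
Round 2: rule 6 [role_editor & admin_console -> sso_linked]; rule 10 [owner & can_delete -> device_trusted]. New: sso_linked, device_trusted.
Round 3: rule 5 [device_trusted & can_write -> role_viewer]; rule 11 [device_trusted & restricted_mode -> break_glass]. New: role_viewer, break_glass.
Round 4: rule 2 [role_viewer & sso_linked -> can_publish]. New: can_publish.
Round 5: rule 12 [can_publish & admin_console -> mfa_enrolled]. New: mfa_enrolled.
Round 6: rule 3 [mfa_enrolled & audit_required -> session_fresh]. New: session_fresh.
Round 7: rule 8 [session_fresh -> can_read]. New: can_read.
Closure: {admin_console, audit_required, break_glass, can_delete, can_invite, can_publish, can_read, can_write, device_trusted, member_of_group, mfa_enrolled, owner, restricted_mode, role_admin, role_editor, role_viewer, session_fresh, sso_linked, token_valid} — 19 facts.

19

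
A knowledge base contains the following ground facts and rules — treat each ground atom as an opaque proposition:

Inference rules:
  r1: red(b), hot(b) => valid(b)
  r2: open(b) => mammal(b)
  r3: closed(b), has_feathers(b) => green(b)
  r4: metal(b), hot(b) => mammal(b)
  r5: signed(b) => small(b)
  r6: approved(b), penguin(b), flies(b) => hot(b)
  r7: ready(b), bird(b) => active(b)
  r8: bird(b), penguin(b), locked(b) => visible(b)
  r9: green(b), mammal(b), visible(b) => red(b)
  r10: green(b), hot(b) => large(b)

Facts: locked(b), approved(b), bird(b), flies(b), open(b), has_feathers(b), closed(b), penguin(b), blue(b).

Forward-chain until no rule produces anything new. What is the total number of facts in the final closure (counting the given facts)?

16

[1] r2 [open(b) => mammal(b)]; r3 [closed(b), has_feathers(b) => green(b)]; r6 [approved(b), penguin(b), flies(b) => hot(b)]; r8 [bird(b), penguin(b), locked(b) => visible(b)]. ⇒ new: mammal(b), green(b), hot(b), visible(b).
[2] r9 [green(b), mammal(b), visible(b) => red(b)]; r10 [green(b), hot(b) => large(b)]. ⇒ new: red(b), large(b).
[3] r1 [red(b), hot(b) => valid(b)]. ⇒ new: valid(b).
Closure: {approved(b), bird(b), blue(b), closed(b), flies(b), green(b), has_feathers(b), hot(b), large(b), locked(b), mammal(b), open(b), penguin(b), red(b), valid(b), visible(b)} — 16 facts.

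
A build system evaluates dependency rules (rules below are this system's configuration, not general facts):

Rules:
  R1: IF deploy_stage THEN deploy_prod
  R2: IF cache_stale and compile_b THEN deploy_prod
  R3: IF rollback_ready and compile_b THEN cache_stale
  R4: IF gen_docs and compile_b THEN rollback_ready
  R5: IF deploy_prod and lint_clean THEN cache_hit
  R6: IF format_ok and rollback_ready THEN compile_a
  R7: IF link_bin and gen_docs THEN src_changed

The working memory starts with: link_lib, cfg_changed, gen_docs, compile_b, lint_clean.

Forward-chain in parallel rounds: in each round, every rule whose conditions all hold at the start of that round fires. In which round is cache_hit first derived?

Round 1 — R4, derive rollback_ready.
Round 2 — R3, derive cache_stale.
Round 3 — R2, derive deploy_prod.
Round 4 — R5, derive cache_hit.
cache_hit first appears in round 4.

4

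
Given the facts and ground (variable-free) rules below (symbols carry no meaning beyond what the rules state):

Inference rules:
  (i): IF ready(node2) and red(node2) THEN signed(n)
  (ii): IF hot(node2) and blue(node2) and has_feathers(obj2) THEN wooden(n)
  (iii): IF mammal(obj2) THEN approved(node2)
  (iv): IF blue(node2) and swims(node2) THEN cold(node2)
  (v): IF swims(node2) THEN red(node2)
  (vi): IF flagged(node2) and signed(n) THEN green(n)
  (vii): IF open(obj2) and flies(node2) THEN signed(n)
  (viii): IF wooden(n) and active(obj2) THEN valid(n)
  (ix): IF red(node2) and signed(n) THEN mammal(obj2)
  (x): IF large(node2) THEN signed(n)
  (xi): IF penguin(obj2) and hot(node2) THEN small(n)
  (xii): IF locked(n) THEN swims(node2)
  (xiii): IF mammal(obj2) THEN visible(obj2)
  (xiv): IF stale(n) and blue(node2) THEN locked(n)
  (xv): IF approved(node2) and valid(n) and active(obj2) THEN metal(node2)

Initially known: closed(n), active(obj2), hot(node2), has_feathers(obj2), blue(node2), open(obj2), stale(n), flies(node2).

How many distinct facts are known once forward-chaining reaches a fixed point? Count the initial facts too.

Round 1 — (ii), (vii), (xiv), derive wooden(n), signed(n), locked(n).
Round 2 — (viii), (xii), derive valid(n), swims(node2).
Round 3 — (iv), (v), derive cold(node2), red(node2).
Round 4 — (ix), derive mammal(obj2).
Round 5 — (iii), (xiii), derive approved(node2), visible(obj2).
Round 6 — (xv), derive metal(node2).
Closure: {active(obj2), approved(node2), blue(node2), closed(n), cold(node2), flies(node2), has_feathers(obj2), hot(node2), locked(n), mammal(obj2), metal(node2), open(obj2), red(node2), signed(n), stale(n), swims(node2), valid(n), visible(obj2), wooden(n)} — 19 facts.

19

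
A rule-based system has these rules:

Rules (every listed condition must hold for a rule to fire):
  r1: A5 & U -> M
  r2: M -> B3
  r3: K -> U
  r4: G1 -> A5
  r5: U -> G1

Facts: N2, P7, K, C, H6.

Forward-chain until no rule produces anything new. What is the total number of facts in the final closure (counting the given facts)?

10

Round 1 — r3, derive U.
Round 2 — r5, derive G1.
Round 3 — r4, derive A5.
Round 4 — r1, derive M.
Round 5 — r2, derive B3.
Closure: {A5, B3, C, G1, H6, K, M, N2, P7, U} — 10 facts.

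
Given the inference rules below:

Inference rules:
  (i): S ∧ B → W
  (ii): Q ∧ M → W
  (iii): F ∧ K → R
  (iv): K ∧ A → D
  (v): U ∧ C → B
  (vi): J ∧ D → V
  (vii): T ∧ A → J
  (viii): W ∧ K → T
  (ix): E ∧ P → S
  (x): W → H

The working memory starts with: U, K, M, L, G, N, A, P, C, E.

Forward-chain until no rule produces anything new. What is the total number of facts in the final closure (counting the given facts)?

18

Round 1: (iv) [K ∧ A → D]; (v) [U ∧ C → B]; (ix) [E ∧ P → S]. New: D, B, S.
Round 2: (i) [S ∧ B → W]. New: W.
Round 3: (viii) [W ∧ K → T]; (x) [W → H]. New: T, H.
Round 4: (vii) [T ∧ A → J]. New: J.
Round 5: (vi) [J ∧ D → V]. New: V.
Closure: {A, B, C, D, E, G, H, J, K, L, M, N, P, S, T, U, V, W} — 18 facts.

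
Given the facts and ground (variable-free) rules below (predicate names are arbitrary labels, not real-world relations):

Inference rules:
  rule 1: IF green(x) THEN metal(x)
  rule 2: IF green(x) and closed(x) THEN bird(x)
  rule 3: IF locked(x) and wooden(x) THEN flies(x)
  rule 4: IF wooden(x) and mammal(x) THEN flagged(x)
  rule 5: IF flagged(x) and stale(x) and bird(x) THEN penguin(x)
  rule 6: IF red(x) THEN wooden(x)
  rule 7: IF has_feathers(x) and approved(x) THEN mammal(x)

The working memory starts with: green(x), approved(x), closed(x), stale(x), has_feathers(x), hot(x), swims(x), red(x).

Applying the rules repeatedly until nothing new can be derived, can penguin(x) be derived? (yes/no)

Round 1: rule 1 [IF green(x) THEN metal(x)]; rule 2 [IF green(x) and closed(x) THEN bird(x)]; rule 6 [IF red(x) THEN wooden(x)]; rule 7 [IF has_feathers(x) and approved(x) THEN mammal(x)]. Adds metal(x), bird(x), wooden(x), mammal(x).
Round 2: rule 4 [IF wooden(x) and mammal(x) THEN flagged(x)]. Adds flagged(x).
Round 3: rule 5 [IF flagged(x) and stale(x) and bird(x) THEN penguin(x)]. Adds penguin(x).
penguin(x) appears in round 3, so it is derivable.

yes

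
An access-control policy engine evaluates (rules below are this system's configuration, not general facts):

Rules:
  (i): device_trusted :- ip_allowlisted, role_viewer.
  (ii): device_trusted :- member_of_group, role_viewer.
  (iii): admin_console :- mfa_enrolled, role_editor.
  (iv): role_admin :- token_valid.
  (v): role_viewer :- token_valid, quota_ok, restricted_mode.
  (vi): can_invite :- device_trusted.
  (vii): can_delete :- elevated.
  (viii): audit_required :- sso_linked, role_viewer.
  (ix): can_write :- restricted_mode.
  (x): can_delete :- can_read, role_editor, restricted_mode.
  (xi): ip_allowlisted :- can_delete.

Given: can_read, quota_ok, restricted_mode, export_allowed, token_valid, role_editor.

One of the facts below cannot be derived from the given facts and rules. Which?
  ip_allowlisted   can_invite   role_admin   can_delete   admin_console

admin_console

Round 1: (iv) [role_admin :- token_valid.]; (v) [role_viewer :- token_valid, quota_ok, restricted_mode.]; (ix) [can_write :- restricted_mode.]; (x) [can_delete :- can_read, role_editor, restricted_mode.]. Adds role_admin, role_viewer, can_write, can_delete.
Round 2: (xi) [ip_allowlisted :- can_delete.]. Adds ip_allowlisted.
Round 3: (i) [device_trusted :- ip_allowlisted, role_viewer.]. Adds device_trusted.
Round 4: (vi) [can_invite :- device_trusted.]. Adds can_invite.
Derived: role_admin (round 1), can_invite (round 4), can_delete (round 1), ip_allowlisted (round 2). admin_console never appears in any round.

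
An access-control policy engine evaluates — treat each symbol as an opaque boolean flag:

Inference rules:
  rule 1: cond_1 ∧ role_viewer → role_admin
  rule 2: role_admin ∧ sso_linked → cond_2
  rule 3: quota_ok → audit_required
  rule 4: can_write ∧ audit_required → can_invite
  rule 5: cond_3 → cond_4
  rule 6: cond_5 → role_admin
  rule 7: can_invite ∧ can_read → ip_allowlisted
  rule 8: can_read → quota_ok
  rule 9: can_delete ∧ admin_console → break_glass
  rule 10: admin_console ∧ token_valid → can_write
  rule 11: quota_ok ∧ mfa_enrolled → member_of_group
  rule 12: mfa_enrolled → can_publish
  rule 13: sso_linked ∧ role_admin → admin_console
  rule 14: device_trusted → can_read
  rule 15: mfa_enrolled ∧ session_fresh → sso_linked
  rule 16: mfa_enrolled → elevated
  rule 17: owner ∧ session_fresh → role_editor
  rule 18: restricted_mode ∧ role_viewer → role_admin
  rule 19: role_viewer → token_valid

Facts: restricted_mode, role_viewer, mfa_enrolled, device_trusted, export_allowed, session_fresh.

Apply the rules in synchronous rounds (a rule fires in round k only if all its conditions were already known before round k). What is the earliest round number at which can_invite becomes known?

Round 1: rule 12 [mfa_enrolled → can_publish]; rule 14 [device_trusted → can_read]; rule 15 [mfa_enrolled ∧ session_fresh → sso_linked]; rule 16 [mfa_enrolled → elevated]; rule 18 [restricted_mode ∧ role_viewer → role_admin]; rule 19 [role_viewer → token_valid]. New: can_publish, can_read, sso_linked, elevated, role_admin, token_valid.
Round 2: rule 2 [role_admin ∧ sso_linked → cond_2]; rule 8 [can_read → quota_ok]; rule 13 [sso_linked ∧ role_admin → admin_console]. New: cond_2, quota_ok, admin_console.
Round 3: rule 3 [quota_ok → audit_required]; rule 10 [admin_console ∧ token_valid → can_write]; rule 11 [quota_ok ∧ mfa_enrolled → member_of_group]. New: audit_required, can_write, member_of_group.
Round 4: rule 4 [can_write ∧ audit_required → can_invite]. New: can_invite.
can_invite first appears in round 4.

4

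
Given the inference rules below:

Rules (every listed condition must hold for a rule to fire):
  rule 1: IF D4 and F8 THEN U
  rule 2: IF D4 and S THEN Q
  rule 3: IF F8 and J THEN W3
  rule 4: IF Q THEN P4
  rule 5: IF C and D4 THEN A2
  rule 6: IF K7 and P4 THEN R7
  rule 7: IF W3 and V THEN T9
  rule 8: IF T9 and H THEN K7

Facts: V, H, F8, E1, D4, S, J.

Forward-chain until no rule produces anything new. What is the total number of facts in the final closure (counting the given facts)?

Round 1 fires rule 1, rule 2, rule 3, giving U, Q, W3.
Round 2 fires rule 4, rule 7, giving P4, T9.
Round 3 fires rule 8, giving K7.
Round 4 fires rule 6, giving R7.
Closure: {D4, E1, F8, H, J, K7, P4, Q, R7, S, T9, U, V, W3} — 14 facts.

14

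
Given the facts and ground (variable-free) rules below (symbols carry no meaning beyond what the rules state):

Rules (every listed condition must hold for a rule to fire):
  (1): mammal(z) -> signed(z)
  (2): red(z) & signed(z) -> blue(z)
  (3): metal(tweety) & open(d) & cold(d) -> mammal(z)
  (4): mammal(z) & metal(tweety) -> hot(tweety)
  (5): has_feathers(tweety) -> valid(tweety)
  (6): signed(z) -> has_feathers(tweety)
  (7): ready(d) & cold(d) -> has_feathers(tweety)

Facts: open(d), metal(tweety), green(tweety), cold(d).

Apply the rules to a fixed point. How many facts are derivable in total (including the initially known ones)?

9

Round 1: (3) [metal(tweety) & open(d) & cold(d) -> mammal(z)]. Adds mammal(z).
Round 2: (1) [mammal(z) -> signed(z)]; (4) [mammal(z) & metal(tweety) -> hot(tweety)]. Adds signed(z), hot(tweety).
Round 3: (6) [signed(z) -> has_feathers(tweety)]. Adds has_feathers(tweety).
Round 4: (5) [has_feathers(tweety) -> valid(tweety)]. Adds valid(tweety).
Closure: {cold(d), green(tweety), has_feathers(tweety), hot(tweety), mammal(z), metal(tweety), open(d), signed(z), valid(tweety)} — 9 facts.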